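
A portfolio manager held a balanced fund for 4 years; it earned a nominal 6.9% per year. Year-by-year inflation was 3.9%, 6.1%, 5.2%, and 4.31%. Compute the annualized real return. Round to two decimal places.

1.93%

Cumulative inflation factor: 1.039 × 1.061 × 1.052 × 1.0431 ≈ 1.20969.
Nominal growth factor: 1.30590. Real growth factor = 1.30590 / 1.20969 ≈ 1.07954.
Annualized: 1.07954^(1/4) − 1 ≈ 0.01932.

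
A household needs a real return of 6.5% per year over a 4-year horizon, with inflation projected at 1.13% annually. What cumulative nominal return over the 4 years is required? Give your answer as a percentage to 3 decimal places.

Required annual nominal rate: (1+6.5%)(1+1.13%) − 1 = 7.70345%.
Cumulative over 4 years: (1 + 0.0770345)^4 − 1 ≈ 0.34561.

34.561%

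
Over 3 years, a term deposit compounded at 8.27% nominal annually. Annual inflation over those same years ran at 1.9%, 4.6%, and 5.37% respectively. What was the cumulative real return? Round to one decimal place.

13.0%

Cumulative inflation factor: 1.019 × 1.046 × 1.0537 ≈ 1.12311.
Nominal growth factor: 1.26918. Real growth factor = 1.26918 / 1.12311 ≈ 1.13006.
Total real return ≈ 13.0060%.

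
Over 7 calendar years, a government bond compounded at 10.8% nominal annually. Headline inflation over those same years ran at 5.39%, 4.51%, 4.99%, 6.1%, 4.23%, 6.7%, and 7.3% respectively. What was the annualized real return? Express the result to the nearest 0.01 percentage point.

Cumulative inflation factor: 1.0539 × 1.0451 × 1.0499 × 1.061 × 1.0423 × 1.067 × 1.073 ≈ 1.46412.
Nominal growth factor: 2.05012. Real growth factor = 2.05012 / 1.46412 ≈ 1.40023.
Annualized: 1.40023^(1/7) − 1 ≈ 0.04927.

4.93%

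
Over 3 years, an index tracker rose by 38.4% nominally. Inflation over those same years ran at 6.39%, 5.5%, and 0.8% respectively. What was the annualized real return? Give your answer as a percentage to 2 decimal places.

Cumulative inflation factor: 1.0639 × 1.055 × 1.008 ≈ 1.13139.
Nominal growth factor: 1.38400. Real growth factor = 1.38400 / 1.13139 ≈ 1.22327.
Annualized: 1.22327^(1/3) − 1 ≈ 0.06948.

6.95%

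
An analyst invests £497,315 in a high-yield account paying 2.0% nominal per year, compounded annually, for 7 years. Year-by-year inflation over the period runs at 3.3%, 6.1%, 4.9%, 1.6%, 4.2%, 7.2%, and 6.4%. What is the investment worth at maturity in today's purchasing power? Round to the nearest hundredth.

Nominal value at maturity: £497,315 × (1 + 2.0%)^7 ≈ £571,258.61.
Price-level factor over 7 years: 1.033 × 1.061 × 1.049 × 1.016 × 1.042 × 1.072 × 1.064 ≈ 1.3883182537.
Dividing the nominal maturity value by the price-level factor gives the value in today's money.

£411,475.26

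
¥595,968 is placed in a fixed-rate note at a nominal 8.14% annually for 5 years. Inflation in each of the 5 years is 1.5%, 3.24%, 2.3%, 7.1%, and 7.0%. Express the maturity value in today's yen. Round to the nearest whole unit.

¥717,450

Nominal value at maturity: ¥595,968 × (1 + 8.14%)^5 ≈ ¥881,363.
Price-level factor over 5 years: 1.015 × 1.0324 × 1.023 × 1.071 × 1.070 ≈ 1.2284653756.
The maturity value deflated by that factor is the answer in today's purchasing power.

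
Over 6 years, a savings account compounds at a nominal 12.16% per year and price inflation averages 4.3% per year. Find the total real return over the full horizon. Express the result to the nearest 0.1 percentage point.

54.6%

The annual real rate is (1+12.16%)/(1+4.3%) − 1 = 7.5360%.
Compounded over 6 years: (1 + 0.075360)^6 − 1 ≈ 0.54640.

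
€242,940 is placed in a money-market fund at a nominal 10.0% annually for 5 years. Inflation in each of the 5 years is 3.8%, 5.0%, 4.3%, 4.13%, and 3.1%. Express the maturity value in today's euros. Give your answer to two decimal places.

Nominal value at maturity: €242,940 × (1 + 10.0%)^5 ≈ €391,257.30.
Price-level factor over 5 years: 1.038 × 1.050 × 1.043 × 1.0413 × 1.031 ≈ 1.2204092612.
The maturity value deflated by that factor is the answer in today's purchasing power.

€320,595.16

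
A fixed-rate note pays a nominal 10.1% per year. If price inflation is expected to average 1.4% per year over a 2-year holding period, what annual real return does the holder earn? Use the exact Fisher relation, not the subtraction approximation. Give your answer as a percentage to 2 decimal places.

8.58%

With constant rates the annual real return is the same each year: (1+10.1%)/(1+1.4%) − 1 = 0.08580.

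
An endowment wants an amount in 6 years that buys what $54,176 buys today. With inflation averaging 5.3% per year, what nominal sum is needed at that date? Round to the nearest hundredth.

Cumulative price-level factor: (1+5.3%)^6 ≈ 1.3632334286.
The nominal amount required is $54,176 scaled up by that factor.

$73,854.53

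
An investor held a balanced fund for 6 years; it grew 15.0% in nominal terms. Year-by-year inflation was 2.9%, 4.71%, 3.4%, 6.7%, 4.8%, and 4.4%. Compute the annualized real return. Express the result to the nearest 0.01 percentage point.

Cumulative inflation factor: 1.029 × 1.0471 × 1.034 × 1.067 × 1.048 × 1.044 ≈ 1.30062.
Nominal growth factor: 1.15000. Real growth factor = 1.15000 / 1.30062 ≈ 0.88419.
Annualized: 0.88419^(1/6) − 1 ≈ -0.02030.

-2.03%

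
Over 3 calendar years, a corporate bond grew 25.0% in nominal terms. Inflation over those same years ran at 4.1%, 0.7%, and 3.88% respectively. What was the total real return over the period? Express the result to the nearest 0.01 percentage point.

Cumulative inflation factor: 1.041 × 1.007 × 1.0388 ≈ 1.08896.
Nominal growth factor: 1.25000. Real growth factor = 1.25000 / 1.08896 ≈ 1.14788.
Total real return ≈ 14.7884%.

14.79%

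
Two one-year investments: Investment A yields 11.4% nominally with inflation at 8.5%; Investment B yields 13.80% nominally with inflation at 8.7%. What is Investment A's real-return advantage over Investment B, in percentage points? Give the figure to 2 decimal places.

-2.02

Investment A real return: 1.114/1.085 − 1 = 2.673%.
Investment B real return: 1.1380/1.087 − 1 = 4.692%.
Difference: 2.673 − 4.692 = -2.019 pp.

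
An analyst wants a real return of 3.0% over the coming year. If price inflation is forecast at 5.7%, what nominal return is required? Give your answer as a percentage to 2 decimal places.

8.87%

By the Fisher equation, 1 + r_nom = (1 + 3.0%)(1 + 5.7%) = 1.030 × 1.057 = 1.08871.
So r_nom = 8.871%.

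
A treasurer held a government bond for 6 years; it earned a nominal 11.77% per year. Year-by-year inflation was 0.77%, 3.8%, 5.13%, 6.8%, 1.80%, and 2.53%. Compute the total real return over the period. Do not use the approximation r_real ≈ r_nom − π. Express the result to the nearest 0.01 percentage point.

59.05%

Cumulative inflation factor: 1.0077 × 1.038 × 1.0513 × 1.068 × 1.0180 × 1.0253 ≈ 1.22582.
Nominal growth factor: 1.94963. Real growth factor = 1.94963 / 1.22582 ≈ 1.59047.
Total real return ≈ 59.0473%.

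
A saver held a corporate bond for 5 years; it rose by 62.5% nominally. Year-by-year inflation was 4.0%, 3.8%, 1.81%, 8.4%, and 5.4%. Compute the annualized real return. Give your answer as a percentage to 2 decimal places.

Cumulative inflation factor: 1.040 × 1.038 × 1.0181 × 1.084 × 1.054 ≈ 1.25571.
Nominal growth factor: 1.62500. Real growth factor = 1.62500 / 1.25571 ≈ 1.29408.
Annualized: 1.29408^(1/5) − 1 ≈ 0.05291.

5.29%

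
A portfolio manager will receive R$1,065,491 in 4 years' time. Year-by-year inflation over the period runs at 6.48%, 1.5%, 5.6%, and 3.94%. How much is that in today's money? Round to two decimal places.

Price-level factor over 4 years: 1.0648 × 1.015 × 1.056 × 1.0394 ≈ 1.1862622641.
Purchasing power today: R$1,065,491 divided by that factor.

R$898,191.77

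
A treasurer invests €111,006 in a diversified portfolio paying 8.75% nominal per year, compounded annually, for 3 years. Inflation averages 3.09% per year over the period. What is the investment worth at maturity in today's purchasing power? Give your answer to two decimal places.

Nominal value at maturity: €111,006 × (1 + 8.75%)^3 ≈ €142,769.11.
Price-level factor over 3 years: (1 + 3.09%)^3 ≈ 1.0955939336.
Dividing the nominal maturity value by the price-level factor gives the value in today's money.

€130,312.07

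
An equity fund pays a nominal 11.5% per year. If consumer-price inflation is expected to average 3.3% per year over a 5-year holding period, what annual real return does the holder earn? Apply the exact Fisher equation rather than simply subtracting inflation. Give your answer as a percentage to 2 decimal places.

With constant rates the annual real return is the same each year: (1+11.5%)/(1+3.3%) − 1 = 0.07938.

7.94%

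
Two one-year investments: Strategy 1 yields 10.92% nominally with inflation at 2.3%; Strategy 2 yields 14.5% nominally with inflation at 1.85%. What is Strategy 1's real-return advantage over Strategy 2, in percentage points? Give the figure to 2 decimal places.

Strategy 1 real return: 1.1092/1.023 − 1 = 8.426%.
Strategy 2 real return: 1.145/1.0185 − 1 = 12.420%.
Difference: 8.426 − 12.420 = -3.994 pp.

-3.99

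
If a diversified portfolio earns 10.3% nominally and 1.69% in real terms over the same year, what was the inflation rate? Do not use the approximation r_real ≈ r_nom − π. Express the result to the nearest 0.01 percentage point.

From (1+r_nom) = (1+r_real)(1+π), we get 1+π = (1 + 10.3%)/(1 + 1.69%) = 1.103/1.0169 ≈ 1.08467.
So π ≈ 8.4669%.

8.47%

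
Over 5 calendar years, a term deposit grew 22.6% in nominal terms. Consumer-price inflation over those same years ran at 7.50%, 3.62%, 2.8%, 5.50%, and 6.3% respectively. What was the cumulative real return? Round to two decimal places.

-4.53%

Cumulative inflation factor: 1.0750 × 1.0362 × 1.028 × 1.0550 × 1.063 ≈ 1.28419.
Nominal growth factor: 1.22600. Real growth factor = 1.22600 / 1.28419 ≈ 0.95468.
Total real return ≈ -4.5316%.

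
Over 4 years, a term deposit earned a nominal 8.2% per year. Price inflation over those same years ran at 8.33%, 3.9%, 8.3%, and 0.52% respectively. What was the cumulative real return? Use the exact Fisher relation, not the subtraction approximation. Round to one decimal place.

Cumulative inflation factor: 1.0833 × 1.039 × 1.083 × 1.0052 ≈ 1.22531.
Nominal growth factor: 1.37059. Real growth factor = 1.37059 / 1.22531 ≈ 1.11857.
Total real return ≈ 11.8572%.

11.9%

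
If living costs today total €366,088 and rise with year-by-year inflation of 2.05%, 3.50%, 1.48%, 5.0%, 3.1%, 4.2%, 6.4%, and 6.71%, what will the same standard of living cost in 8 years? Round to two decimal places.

€502,552.85

Cumulative price-level factor: 1.0205 × 1.0350 × 1.0148 × 1.050 × 1.031 × 1.042 × 1.064 × 1.0671 ≈ 1.3727651602.
Multiplying €366,088 by the price-level factor gives the future nominal sum.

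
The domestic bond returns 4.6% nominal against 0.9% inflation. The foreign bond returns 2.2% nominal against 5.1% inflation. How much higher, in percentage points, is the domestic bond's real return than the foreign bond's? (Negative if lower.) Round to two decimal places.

The domestic bond real return: 1.046/1.009 − 1 = 3.667%.
The foreign bond real return: 1.022/1.051 − 1 = -2.759%.
Difference: 3.667 − (-2.759) = 6.426 pp.

6.43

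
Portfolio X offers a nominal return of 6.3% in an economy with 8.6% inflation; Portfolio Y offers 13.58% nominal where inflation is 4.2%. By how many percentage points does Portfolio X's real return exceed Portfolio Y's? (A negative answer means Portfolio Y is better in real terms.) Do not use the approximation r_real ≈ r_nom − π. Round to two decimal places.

-11.12

Portfolio X real return: 1.063/1.086 − 1 = -2.118%.
Portfolio Y real return: 1.1358/1.042 − 1 = 9.002%.
Difference: -2.118 − 9.002 = -11.120 pp.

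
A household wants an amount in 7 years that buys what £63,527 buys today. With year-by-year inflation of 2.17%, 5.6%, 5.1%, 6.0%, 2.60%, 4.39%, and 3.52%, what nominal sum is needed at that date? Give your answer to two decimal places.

Cumulative price-level factor: 1.0217 × 1.056 × 1.051 × 1.060 × 1.0260 × 1.0439 × 1.0352 ≈ 1.3326816399.
Multiplying £63,527 by the price-level factor gives the future nominal sum.

£84,661.27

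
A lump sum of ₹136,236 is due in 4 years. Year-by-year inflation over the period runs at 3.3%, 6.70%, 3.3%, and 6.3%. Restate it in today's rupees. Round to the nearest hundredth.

Price-level factor over 4 years: 1.033 × 1.0670 × 1.033 × 1.063 ≈ 1.2103147527.
Purchasing power today: ₹136,236 divided by that factor.

₹112,562.46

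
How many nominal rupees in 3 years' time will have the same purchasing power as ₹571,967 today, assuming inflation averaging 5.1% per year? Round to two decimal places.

Cumulative price-level factor: (1+5.1%)^3 = 1.160935651.
The nominal amount required is ₹571,967 scaled up by that factor.

₹664,016.88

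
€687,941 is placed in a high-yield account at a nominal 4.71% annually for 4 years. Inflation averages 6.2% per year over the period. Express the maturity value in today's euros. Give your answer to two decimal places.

Nominal value at maturity: €687,941 × (1 + 4.71%)^4 ≈ €826,996.81.
Price-level factor over 4 years: (1 + 6.2%)^4 ≈ 1.2720320883.
Dividing the nominal maturity value by the price-level factor gives the value in today's money.

€650,138.32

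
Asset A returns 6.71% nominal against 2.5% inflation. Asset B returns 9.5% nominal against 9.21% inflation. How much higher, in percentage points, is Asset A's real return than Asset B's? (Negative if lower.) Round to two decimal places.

Asset A real return: 1.0671/1.025 − 1 = 4.107%.
Asset B real return: 1.095/1.0921 − 1 = 0.266%.
Difference: 4.107 − 0.266 = 3.841 pp.

3.84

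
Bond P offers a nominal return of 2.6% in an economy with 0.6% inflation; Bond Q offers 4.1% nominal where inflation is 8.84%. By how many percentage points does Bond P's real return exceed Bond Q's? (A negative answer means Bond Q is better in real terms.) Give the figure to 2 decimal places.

Bond P real return: 1.026/1.006 − 1 = 1.988%.
Bond Q real return: 1.041/1.0884 − 1 = -4.355%.
Difference: 1.988 − (-4.355) = 6.343 pp.

6.34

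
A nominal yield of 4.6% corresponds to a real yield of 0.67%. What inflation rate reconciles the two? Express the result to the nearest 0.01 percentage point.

From (1+r_nom) = (1+r_real)(1+π), we get 1+π = (1 + 4.6%)/(1 + 0.67%) = 1.046/1.0067 ≈ 1.03904.
So π ≈ 3.9038%.

3.90%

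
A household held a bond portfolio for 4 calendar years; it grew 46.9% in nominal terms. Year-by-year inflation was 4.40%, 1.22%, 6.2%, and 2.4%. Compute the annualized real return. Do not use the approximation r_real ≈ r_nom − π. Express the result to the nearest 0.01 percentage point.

6.33%

Cumulative inflation factor: 1.0440 × 1.0122 × 1.062 × 1.024 ≈ 1.14919.
Nominal growth factor: 1.46900. Real growth factor = 1.46900 / 1.14919 ≈ 1.27829.
Annualized: 1.27829^(1/4) − 1 ≈ 0.06330.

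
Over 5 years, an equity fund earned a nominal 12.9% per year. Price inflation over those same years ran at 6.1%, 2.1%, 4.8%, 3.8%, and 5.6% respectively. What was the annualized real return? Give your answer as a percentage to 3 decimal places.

8.069%

Cumulative inflation factor: 1.061 × 1.021 × 1.048 × 1.038 × 1.056 ≈ 1.24441.
Nominal growth factor: 1.83430. Real growth factor = 1.83430 / 1.24441 ≈ 1.47403.
Annualized: 1.47403^(1/5) − 1 ≈ 0.08069.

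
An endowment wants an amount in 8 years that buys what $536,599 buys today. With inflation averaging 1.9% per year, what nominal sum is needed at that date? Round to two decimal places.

Cumulative price-level factor: (1+1.9%)^8 ≈ 1.1625013665.
Multiplying $536,599 by the price-level factor gives the future nominal sum.

$623,797.07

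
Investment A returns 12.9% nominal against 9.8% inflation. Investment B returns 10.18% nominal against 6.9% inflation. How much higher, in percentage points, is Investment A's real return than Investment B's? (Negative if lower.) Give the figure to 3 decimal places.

Investment A real return: 1.129/1.098 − 1 = 2.8233%.
Investment B real return: 1.1018/1.069 − 1 = 3.0683%.
Difference: 2.8233 − 3.0683 = -0.2450 pp.

-0.245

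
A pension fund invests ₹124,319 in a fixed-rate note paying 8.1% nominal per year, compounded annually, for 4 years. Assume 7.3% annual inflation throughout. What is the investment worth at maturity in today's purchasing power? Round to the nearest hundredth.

Nominal value at maturity: ₹124,319 × (1 + 8.1%)^4 ≈ ₹169,761.92.
Price-level factor over 4 years: (1 + 7.3%)^4 ≈ 1.3255584662.
The maturity value deflated by that factor is the answer in today's purchasing power.

₹128,068.23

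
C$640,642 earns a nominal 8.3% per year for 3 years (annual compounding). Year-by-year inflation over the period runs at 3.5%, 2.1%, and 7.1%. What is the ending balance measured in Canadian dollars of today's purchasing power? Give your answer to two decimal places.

C$719,027.03

Nominal value at maturity: C$640,642 × (1 + 8.3%)^3 ≈ C$813,768.32.
Price-level factor over 3 years: 1.035 × 1.021 × 1.071 = 1.131763185.
The maturity value deflated by that factor is the answer in today's purchasing power.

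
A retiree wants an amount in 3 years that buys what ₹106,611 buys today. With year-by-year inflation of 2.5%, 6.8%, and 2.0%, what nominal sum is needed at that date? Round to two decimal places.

₹119,041.20

Cumulative price-level factor: 1.025 × 1.068 × 1.020 = 1.116594.
The nominal amount required is ₹106,611 scaled up by that factor.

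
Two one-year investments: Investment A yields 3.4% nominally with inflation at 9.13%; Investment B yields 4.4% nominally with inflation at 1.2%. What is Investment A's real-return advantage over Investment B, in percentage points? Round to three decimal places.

Investment A real return: 1.034/1.0913 − 1 = -5.2506%.
Investment B real return: 1.044/1.012 − 1 = 3.1621%.
Difference: -5.2506 − 3.1621 = -8.4127 pp.

-8.413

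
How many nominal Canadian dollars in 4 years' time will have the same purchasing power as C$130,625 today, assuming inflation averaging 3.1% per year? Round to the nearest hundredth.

Cumulative price-level factor: (1+3.1%)^4 ≈ 1.1298860875.
Multiplying C$130,625 by the price-level factor gives the future nominal sum.

C$147,591.37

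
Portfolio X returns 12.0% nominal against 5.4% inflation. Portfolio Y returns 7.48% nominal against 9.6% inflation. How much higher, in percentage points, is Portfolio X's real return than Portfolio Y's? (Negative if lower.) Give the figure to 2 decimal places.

8.20

Portfolio X real return: 1.120/1.054 − 1 = 6.262%.
Portfolio Y real return: 1.0748/1.096 − 1 = -1.934%.
Difference: 6.262 − (-1.934) = 8.196 pp.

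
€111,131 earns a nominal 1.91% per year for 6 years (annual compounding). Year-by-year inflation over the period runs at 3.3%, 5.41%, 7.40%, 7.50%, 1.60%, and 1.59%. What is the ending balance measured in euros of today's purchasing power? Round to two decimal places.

€95,939.29

Nominal value at maturity: €111,131 × (1 + 1.91%)^6 ≈ €124,490.45.
Price-level factor over 6 years: 1.033 × 1.0541 × 1.0740 × 1.0750 × 1.0160 × 1.0159 ≈ 1.2975961513.
The maturity value deflated by that factor is the answer in today's purchasing power.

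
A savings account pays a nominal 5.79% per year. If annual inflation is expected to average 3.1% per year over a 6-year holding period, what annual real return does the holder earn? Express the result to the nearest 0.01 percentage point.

With constant rates the annual real return is the same each year: (1+5.79%)/(1+3.1%) − 1 = 0.02609.

2.61%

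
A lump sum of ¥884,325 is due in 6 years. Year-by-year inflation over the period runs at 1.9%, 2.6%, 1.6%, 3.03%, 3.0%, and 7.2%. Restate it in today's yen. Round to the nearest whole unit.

Price-level factor over 6 years: 1.019 × 1.026 × 1.016 × 1.0303 × 1.030 × 1.072 ≈ 1.2084006845.
Purchasing power today: ¥884,325 divided by that factor.

¥731,814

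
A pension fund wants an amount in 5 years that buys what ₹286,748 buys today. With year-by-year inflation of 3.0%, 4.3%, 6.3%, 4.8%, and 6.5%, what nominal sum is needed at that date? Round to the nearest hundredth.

Cumulative price-level factor: 1.030 × 1.043 × 1.063 × 1.048 × 1.065 ≈ 1.2745758578.
Multiplying ₹286,748 by the price-level factor gives the future nominal sum.

₹365,482.08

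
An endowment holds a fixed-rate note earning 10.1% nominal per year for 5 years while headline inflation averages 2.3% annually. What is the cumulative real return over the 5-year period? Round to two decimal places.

The annual real rate is (1+10.1%)/(1+2.3%) − 1 = 7.6246%.
Compounded over 5 years: (1 + 0.076246)^5 − 1 ≈ 0.44397.

44.40%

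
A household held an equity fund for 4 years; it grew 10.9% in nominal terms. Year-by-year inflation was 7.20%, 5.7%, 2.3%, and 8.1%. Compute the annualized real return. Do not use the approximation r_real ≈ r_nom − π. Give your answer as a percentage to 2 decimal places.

-3.01%

Cumulative inflation factor: 1.0720 × 1.057 × 1.023 × 1.081 ≈ 1.25306.
Nominal growth factor: 1.10900. Real growth factor = 1.10900 / 1.25306 ≈ 0.88503.
Annualized: 0.88503^(1/4) − 1 ≈ -0.03007.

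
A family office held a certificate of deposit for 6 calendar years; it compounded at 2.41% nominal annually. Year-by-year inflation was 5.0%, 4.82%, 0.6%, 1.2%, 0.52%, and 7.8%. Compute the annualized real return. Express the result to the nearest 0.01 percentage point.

Cumulative inflation factor: 1.050 × 1.0482 × 1.006 × 1.012 × 1.0052 × 1.078 ≈ 1.21418.
Nominal growth factor: 1.15360. Real growth factor = 1.15360 / 1.21418 ≈ 0.95010.
Annualized: 0.95010^(1/6) − 1 ≈ -0.00849.

-0.85%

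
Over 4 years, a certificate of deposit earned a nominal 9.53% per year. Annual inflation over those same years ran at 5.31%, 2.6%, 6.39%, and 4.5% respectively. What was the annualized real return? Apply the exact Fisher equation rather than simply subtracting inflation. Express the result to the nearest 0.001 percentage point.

4.622%

Cumulative inflation factor: 1.0531 × 1.026 × 1.0639 × 1.045 ≈ 1.20125.
Nominal growth factor: 1.43924. Real growth factor = 1.43924 / 1.20125 ≈ 1.19811.
Annualized: 1.19811^(1/4) − 1 ≈ 0.04622.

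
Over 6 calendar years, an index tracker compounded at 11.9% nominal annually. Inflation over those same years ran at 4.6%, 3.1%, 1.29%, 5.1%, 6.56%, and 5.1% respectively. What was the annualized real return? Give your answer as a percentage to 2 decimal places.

Cumulative inflation factor: 1.046 × 1.031 × 1.0129 × 1.051 × 1.0656 × 1.051 ≈ 1.28575.
Nominal growth factor: 1.96327. Real growth factor = 1.96327 / 1.28575 ≈ 1.52695.
Annualized: 1.52695^(1/6) − 1 ≈ 0.07309.

7.31%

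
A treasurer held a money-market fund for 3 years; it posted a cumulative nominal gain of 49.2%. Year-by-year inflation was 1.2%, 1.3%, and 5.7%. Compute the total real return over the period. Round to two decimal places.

Cumulative inflation factor: 1.012 × 1.013 × 1.057 ≈ 1.08359.
Nominal growth factor: 1.49200. Real growth factor = 1.49200 / 1.08359 ≈ 1.37690.
Total real return ≈ 37.6905%.

37.69%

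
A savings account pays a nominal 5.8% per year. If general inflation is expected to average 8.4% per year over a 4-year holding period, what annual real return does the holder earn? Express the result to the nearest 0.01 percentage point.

With constant rates the annual real return is the same each year: (1+5.8%)/(1+8.4%) − 1 = -0.02399.

-2.40%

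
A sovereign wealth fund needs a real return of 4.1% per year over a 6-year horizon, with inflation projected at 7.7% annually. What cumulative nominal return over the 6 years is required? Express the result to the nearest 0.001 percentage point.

Required annual nominal rate: (1+4.1%)(1+7.7%) − 1 = 12.1157%.
Cumulative over 6 years: (1 + 0.121157)^6 − 1 ≈ 0.98609.

98.609%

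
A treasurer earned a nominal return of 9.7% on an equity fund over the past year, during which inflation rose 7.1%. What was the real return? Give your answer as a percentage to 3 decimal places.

Real return via the Fisher equation: (1 + 9.7%)/(1 + 7.1%) − 1 = 1.097/1.071 − 1 ≈ 0.02428.

2.428%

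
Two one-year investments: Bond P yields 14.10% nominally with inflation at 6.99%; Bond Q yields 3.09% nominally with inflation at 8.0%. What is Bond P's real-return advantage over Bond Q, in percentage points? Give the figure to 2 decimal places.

Bond P real return: 1.1410/1.0699 − 1 = 6.645%.
Bond Q real return: 1.0309/1.080 − 1 = -4.546%.
Difference: 6.645 − (-4.546) = 11.191 pp.

11.19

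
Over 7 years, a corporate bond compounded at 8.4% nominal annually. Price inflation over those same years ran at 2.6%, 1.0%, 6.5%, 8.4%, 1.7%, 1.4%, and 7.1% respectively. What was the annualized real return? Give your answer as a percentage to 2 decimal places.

4.17%

Cumulative inflation factor: 1.026 × 1.010 × 1.065 × 1.084 × 1.017 × 1.014 × 1.071 ≈ 1.32128.
Nominal growth factor: 1.75875. Real growth factor = 1.75875 / 1.32128 ≈ 1.33109.
Annualized: 1.33109^(1/7) − 1 ≈ 0.04170.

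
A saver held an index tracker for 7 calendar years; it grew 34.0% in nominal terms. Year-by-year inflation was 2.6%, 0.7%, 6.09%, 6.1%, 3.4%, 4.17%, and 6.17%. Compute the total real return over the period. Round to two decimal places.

0.76%

Cumulative inflation factor: 1.026 × 1.007 × 1.0609 × 1.061 × 1.034 × 1.0417 × 1.0617 ≈ 1.32994.
Nominal growth factor: 1.34000. Real growth factor = 1.34000 / 1.32994 ≈ 1.00757.
Total real return ≈ 0.7565%.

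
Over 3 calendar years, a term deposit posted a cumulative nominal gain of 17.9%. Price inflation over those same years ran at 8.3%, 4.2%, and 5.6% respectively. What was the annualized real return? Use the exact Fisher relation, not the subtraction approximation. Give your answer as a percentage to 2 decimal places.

-0.36%

Cumulative inflation factor: 1.083 × 1.042 × 1.056 ≈ 1.19168.
Nominal growth factor: 1.17900. Real growth factor = 1.17900 / 1.19168 ≈ 0.98936.
Annualized: 0.98936^(1/3) − 1 ≈ -0.00356.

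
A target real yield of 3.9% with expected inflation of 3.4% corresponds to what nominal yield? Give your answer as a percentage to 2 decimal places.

By the Fisher equation, 1 + r_nom = (1 + 3.9%)(1 + 3.4%) = 1.039 × 1.034 = 1.074326.
So r_nom = 7.4326%.

7.43%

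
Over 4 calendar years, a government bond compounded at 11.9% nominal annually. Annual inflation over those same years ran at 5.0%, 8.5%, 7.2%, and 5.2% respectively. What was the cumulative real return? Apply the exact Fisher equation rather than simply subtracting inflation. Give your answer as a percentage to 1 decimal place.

Cumulative inflation factor: 1.050 × 1.085 × 1.072 × 1.052 ≈ 1.28478.
Nominal growth factor: 1.56791. Real growth factor = 1.56791 / 1.28478 ≈ 1.22037.
Total real return ≈ 22.0368%.

22.0%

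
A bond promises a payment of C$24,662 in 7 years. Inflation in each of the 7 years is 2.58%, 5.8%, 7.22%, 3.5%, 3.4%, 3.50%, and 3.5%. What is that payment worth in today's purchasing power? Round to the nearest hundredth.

C$18,486.83

Price-level factor over 7 years: 1.0258 × 1.058 × 1.0722 × 1.035 × 1.034 × 1.0350 × 1.035 ≈ 1.3340304830.
Purchasing power today: C$24,662 divided by that factor.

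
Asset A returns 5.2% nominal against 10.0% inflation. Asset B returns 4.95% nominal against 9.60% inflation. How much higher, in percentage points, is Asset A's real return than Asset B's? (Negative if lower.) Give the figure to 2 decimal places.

-0.12

Asset A real return: 1.052/1.100 − 1 = -4.364%.
Asset B real return: 1.0495/1.0960 − 1 = -4.243%.
Difference: -4.364 − (-4.243) = -0.121 pp.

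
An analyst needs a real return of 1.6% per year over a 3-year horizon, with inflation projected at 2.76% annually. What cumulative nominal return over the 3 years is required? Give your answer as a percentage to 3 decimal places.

13.803%

Required annual nominal rate: (1+1.6%)(1+2.76%) − 1 = 4.40416%.
Cumulative over 3 years: (1 + 0.0440416)^3 − 1 ≈ 0.13803.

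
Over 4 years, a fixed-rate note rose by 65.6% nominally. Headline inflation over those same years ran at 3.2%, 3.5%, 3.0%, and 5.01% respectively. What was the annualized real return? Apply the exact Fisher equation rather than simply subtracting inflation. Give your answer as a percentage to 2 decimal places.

Cumulative inflation factor: 1.032 × 1.035 × 1.030 × 1.0501 ≈ 1.15528.
Nominal growth factor: 1.65600. Real growth factor = 1.65600 / 1.15528 ≈ 1.43342.
Annualized: 1.43342^(1/4) − 1 ≈ 0.09419.

9.42%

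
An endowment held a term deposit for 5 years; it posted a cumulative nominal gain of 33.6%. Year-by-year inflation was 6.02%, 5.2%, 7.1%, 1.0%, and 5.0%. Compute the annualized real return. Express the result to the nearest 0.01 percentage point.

1.07%

Cumulative inflation factor: 1.0602 × 1.052 × 1.071 × 1.010 × 1.050 ≈ 1.26679.
Nominal growth factor: 1.33600. Real growth factor = 1.33600 / 1.26679 ≈ 1.05464.
Annualized: 1.05464^(1/5) − 1 ≈ 0.01070.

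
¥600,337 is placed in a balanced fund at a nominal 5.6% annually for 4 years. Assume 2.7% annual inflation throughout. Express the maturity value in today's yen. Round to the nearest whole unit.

Nominal value at maturity: ¥600,337 × (1 + 5.6%)^4 ≈ ¥746,536.
Price-level factor over 4 years: (1 + 2.7%)^4 ≈ 1.1124532634.
Dividing the nominal maturity value by the price-level factor gives the value in today's money.

¥671,072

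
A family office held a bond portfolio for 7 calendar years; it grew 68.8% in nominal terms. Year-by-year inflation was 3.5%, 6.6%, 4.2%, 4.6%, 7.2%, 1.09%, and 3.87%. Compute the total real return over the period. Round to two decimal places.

Cumulative inflation factor: 1.035 × 1.066 × 1.042 × 1.046 × 1.072 × 1.0109 × 1.0387 ≈ 1.35360.
Nominal growth factor: 1.68800. Real growth factor = 1.68800 / 1.35360 ≈ 1.24705.
Total real return ≈ 24.7046%.

24.70%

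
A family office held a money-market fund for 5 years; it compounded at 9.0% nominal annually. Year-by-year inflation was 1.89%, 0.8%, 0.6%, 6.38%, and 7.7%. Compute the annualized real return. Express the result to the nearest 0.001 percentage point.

Cumulative inflation factor: 1.0189 × 1.008 × 1.006 × 1.0638 × 1.077 ≈ 1.18377.
Nominal growth factor: 1.53862. Real growth factor = 1.53862 / 1.18377 ≈ 1.29977.
Annualized: 1.29977^(1/5) − 1 ≈ 0.05384.

5.384%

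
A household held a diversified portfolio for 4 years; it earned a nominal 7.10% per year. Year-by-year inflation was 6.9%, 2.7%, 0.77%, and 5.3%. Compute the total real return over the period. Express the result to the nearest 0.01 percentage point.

12.94%

Cumulative inflation factor: 1.069 × 1.027 × 1.0077 × 1.053 ≈ 1.16495.
Nominal growth factor: 1.31570. Real growth factor = 1.31570 / 1.16495 ≈ 1.12941.
Total real return ≈ 12.9406%.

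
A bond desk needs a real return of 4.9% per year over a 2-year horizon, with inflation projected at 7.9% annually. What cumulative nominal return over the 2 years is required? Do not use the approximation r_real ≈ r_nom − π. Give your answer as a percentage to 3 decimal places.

28.113%

Required annual nominal rate: (1+4.9%)(1+7.9%) − 1 = 13.1871%.
Cumulative over 2 years: (1 + 0.131871)^2 − 1 ≈ 0.28113.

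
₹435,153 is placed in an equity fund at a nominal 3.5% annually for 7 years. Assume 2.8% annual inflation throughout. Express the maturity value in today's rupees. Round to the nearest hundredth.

Nominal value at maturity: ₹435,153 × (1 + 3.5%)^7 ≈ ₹553,636.14.
Price-level factor over 7 years: (1 + 2.8%)^7 ≈ 1.2132541978.
Dividing the nominal maturity value by the price-level factor gives the value in today's money.

₹456,323.28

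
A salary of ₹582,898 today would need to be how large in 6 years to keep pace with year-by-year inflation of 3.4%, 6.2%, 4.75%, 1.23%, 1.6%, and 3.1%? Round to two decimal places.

Cumulative price-level factor: 1.034 × 1.062 × 1.0475 × 1.0123 × 1.016 × 1.031 ≈ 1.2197215507.
Multiplying ₹582,898 by the price-level factor gives the future nominal sum.

₹710,973.25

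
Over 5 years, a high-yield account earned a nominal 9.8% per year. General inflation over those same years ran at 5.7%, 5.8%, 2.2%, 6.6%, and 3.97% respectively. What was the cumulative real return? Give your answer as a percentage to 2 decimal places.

Cumulative inflation factor: 1.057 × 1.058 × 1.022 × 1.066 × 1.0397 ≈ 1.26671.
Nominal growth factor: 1.59592. Real growth factor = 1.59592 / 1.26671 ≈ 1.25990.
Total real return ≈ 25.9897%.

25.99%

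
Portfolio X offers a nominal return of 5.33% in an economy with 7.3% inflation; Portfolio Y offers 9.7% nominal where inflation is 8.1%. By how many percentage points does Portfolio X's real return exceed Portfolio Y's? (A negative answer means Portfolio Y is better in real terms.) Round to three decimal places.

-3.316

Portfolio X real return: 1.0533/1.073 − 1 = -1.8360%.
Portfolio Y real return: 1.097/1.081 − 1 = 1.4801%.
Difference: -1.8360 − 1.4801 = -3.3161 pp.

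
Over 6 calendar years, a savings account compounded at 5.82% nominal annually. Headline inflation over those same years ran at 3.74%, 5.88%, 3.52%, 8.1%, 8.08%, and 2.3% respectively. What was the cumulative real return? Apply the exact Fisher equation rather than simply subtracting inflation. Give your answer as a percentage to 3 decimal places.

Cumulative inflation factor: 1.0374 × 1.0588 × 1.0352 × 1.081 × 1.0808 × 1.023 ≈ 1.35904.
Nominal growth factor: 1.40413. Real growth factor = 1.40413 / 1.35904 ≈ 1.03318.
Total real return ≈ 3.3179%.

3.318%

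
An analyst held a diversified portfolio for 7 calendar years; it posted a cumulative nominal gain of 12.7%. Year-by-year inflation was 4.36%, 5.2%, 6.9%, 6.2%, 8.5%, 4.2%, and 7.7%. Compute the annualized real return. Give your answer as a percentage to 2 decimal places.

-4.16%

Cumulative inflation factor: 1.0436 × 1.052 × 1.069 × 1.062 × 1.085 × 1.042 × 1.077 ≈ 1.51763.
Nominal growth factor: 1.12700. Real growth factor = 1.12700 / 1.51763 ≈ 0.74261.
Annualized: 0.74261^(1/7) − 1 ≈ -0.04162.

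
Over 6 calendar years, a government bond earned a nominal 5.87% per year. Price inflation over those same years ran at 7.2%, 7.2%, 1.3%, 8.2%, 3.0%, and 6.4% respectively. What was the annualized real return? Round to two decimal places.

0.33%

Cumulative inflation factor: 1.072 × 1.072 × 1.013 × 1.082 × 1.030 × 1.064 ≈ 1.38040.
Nominal growth factor: 1.40811. Real growth factor = 1.40811 / 1.38040 ≈ 1.02008.
Annualized: 1.02008^(1/6) − 1 ≈ 0.00332.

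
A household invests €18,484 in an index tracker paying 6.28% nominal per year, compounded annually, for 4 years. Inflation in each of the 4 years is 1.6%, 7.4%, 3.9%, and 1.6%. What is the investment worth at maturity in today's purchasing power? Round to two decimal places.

Nominal value at maturity: €18,484 × (1 + 6.28%)^4 ≈ €23,583.17.
Price-level factor over 4 years: 1.016 × 1.074 × 1.039 × 1.016 ≈ 1.1518800188.
The maturity value deflated by that factor is the answer in today's purchasing power.

€20,473.63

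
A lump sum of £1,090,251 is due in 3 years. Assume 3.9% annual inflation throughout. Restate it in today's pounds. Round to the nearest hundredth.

£972,030.41

Price-level factor over 3 years: (1 + 3.9%)^3 = 1.121622319.
Purchasing power today: £1,090,251 divided by that factor.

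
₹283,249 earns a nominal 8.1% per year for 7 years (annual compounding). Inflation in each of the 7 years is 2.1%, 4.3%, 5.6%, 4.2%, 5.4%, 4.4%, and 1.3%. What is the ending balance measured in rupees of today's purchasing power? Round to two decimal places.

Nominal value at maturity: ₹283,249 × (1 + 8.1%)^7 ≈ ₹488,594.13.
Price-level factor over 7 years: 1.021 × 1.043 × 1.056 × 1.042 × 1.054 × 1.044 × 1.013 ≈ 1.3061475574.
Dividing the nominal maturity value by the price-level factor gives the value in today's money.

₹374,072.69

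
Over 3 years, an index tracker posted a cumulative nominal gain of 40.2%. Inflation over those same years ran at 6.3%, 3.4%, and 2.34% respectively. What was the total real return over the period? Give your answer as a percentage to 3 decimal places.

24.638%

Cumulative inflation factor: 1.063 × 1.034 × 1.0234 ≈ 1.12486.
Nominal growth factor: 1.40200. Real growth factor = 1.40200 / 1.12486 ≈ 1.24638.
Total real return ≈ 24.6375%.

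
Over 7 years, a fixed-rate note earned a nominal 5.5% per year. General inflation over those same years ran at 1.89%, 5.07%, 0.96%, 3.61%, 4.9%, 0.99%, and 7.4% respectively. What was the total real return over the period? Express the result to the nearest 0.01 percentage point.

Cumulative inflation factor: 1.0189 × 1.0507 × 1.0096 × 1.0361 × 1.049 × 1.0099 × 1.074 ≈ 1.27415.
Nominal growth factor: 1.45468. Real growth factor = 1.45468 / 1.27415 ≈ 1.14169.
Total real return ≈ 14.1689%.

14.17%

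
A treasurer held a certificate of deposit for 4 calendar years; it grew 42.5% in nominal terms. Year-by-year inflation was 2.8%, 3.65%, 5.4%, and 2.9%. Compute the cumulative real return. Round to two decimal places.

23.31%

Cumulative inflation factor: 1.028 × 1.0365 × 1.054 × 1.029 ≈ 1.15563.
Nominal growth factor: 1.42500. Real growth factor = 1.42500 / 1.15563 ≈ 1.23309.
Total real return ≈ 23.3095%.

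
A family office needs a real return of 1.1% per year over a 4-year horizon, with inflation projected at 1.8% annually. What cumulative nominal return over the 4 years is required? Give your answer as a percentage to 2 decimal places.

12.20%

Required annual nominal rate: (1+1.1%)(1+1.8%) − 1 = 2.9198%.
Cumulative over 4 years: (1 + 0.029198)^4 − 1 ≈ 0.12201.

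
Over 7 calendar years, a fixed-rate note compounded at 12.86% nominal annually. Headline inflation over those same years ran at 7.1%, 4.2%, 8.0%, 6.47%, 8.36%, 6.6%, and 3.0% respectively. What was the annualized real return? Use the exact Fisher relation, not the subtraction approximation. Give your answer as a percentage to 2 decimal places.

6.24%

Cumulative inflation factor: 1.071 × 1.042 × 1.080 × 1.0647 × 1.0836 × 1.066 × 1.030 ≈ 1.52676.
Nominal growth factor: 2.33228. Real growth factor = 2.33228 / 1.52676 ≈ 1.52760.
Annualized: 1.52760^(1/7) − 1 ≈ 0.06240.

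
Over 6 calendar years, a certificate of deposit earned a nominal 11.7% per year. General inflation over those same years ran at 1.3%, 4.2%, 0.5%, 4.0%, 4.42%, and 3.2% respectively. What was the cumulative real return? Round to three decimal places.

63.373%

Cumulative inflation factor: 1.013 × 1.042 × 1.005 × 1.040 × 1.0442 × 1.032 ≈ 1.18889.
Nominal growth factor: 1.94231. Real growth factor = 1.94231 / 1.18889 ≈ 1.63373.
Total real return ≈ 63.3725%.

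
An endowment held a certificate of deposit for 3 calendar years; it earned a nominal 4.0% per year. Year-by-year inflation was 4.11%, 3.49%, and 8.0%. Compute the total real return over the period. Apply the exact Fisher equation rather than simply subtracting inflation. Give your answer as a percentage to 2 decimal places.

-3.33%

Cumulative inflation factor: 1.0411 × 1.0349 × 1.080 ≈ 1.16363.
Nominal growth factor: 1.12486. Real growth factor = 1.12486 / 1.16363 ≈ 0.96669.
Total real return ≈ -3.3314%.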